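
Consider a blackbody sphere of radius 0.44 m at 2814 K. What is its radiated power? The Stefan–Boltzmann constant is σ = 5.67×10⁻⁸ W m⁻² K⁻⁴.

P ≈ 8.65×10^6 W

A = 4πr² = 4π × (0.44)² = 2.43 m².
P = σAT⁴ = 5.67×10⁻⁸ × 2.43 × (2814)⁴ = 5.67×10⁻⁸ × 2.43 × 6.27×10^13.
P = 8.65×10^6 W.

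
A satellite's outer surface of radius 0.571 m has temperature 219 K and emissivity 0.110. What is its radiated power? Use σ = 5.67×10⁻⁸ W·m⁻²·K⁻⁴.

A = 4πr² = 4π × (0.571)² = 4.10 m².
P = εσAT⁴ = 0.110 × 5.67×10⁻⁸ × 4.10 × (219)⁴ = 0.110 × 5.67×10⁻⁸ × 4.10 × 2.30×10^9.
P = 58.8 W.

P ≈ 58.8 W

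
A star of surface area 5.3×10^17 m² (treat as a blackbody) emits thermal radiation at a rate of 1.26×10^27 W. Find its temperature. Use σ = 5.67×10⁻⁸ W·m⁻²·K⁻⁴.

From P = σAT⁴, T = (P / σA)^(1/4) = (1.26×10^27 / (5.67×10⁻⁸ × 5.30×10^17))^(1/4).
T = (4.19×10^16)^(1/4) = 14300 K.

T ≈ 14300 K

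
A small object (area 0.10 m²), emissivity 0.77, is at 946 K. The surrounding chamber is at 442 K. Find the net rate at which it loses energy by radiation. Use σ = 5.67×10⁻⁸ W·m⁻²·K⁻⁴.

Q ≈ 3330 W

Q = εσA(T⁴ − T_s⁴). T⁴ − T_s⁴ = (946)⁴ − (442)⁴ = 8.01×10^11 − 3.82×10^10 = 7.63×10^11 K⁴.
Q = 0.77 × 5.67×10⁻⁸ × 0.100 × 7.63×10^11 = 3330 W.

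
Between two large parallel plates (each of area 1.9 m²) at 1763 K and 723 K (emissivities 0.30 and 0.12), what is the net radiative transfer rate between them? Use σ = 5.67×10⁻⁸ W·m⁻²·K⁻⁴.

Q ≈ 94800 W

For two large parallel gray plates, q = σ(T₁⁴ − T₂⁴) / (1/ε₁ + 1/ε₂ − 1).
1/ε₁ + 1/ε₂ − 1 = 1/0.30 + 1/0.12 − 1 = 10.67.
T₁⁴ − T₂⁴ = 9.66×10^12 − 2.73×10^11 = 9.39×10^12 K⁴.
q = 5.67×10⁻⁸ × 9.39×10^12 / 10.67 = 49900 W/m².
Q = q·A = 49900 × 1.9 = 94800 W.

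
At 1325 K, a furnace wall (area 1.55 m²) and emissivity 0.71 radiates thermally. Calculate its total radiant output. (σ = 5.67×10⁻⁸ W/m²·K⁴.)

P ≈ 1.92×10^5 W

P = εσAT⁴ = 0.71 × 5.67×10⁻⁸ × 1.55 × (1325)⁴ = 0.71 × 5.67×10⁻⁸ × 1.55 × 3.08×10^12.
P = 1.92×10^5 W.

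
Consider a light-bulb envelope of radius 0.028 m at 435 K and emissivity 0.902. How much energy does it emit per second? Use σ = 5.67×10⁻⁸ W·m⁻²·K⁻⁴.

P ≈ 18.0 W

A = 4πr² = 4π × (0.028)² = 9.85×10^-3 m².
Stefan–Boltzmann: P = εσAT⁴ = 0.902 × 5.67×10⁻⁸ × 9.85×10^-3 × (435)⁴ = 0.902 × 5.67×10⁻⁸ × 9.85×10^-3 × 3.58×10^10.
P = 18.0 W.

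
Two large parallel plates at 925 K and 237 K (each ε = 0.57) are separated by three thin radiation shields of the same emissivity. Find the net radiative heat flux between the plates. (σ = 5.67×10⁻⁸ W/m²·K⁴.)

Each of the 4 gaps contributes resistance (2/ε − 1) = 2/0.57 − 1 = 2.509; total = 10.04.
q = σ(T₁⁴ − T₂⁴) / 10.04 = 5.67×10⁻⁸ × 7.29×10^11 / 10.04 = 4120 W/m².

q ≈ 4120 W/m²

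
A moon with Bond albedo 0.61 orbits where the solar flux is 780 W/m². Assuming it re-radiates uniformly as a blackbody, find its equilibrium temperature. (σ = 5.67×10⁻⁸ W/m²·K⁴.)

T ≈ 191 K

Power absorbed = (1−a)S·πR²; power emitted = 4πR²σT⁴. Equating and cancelling πR²:
T = ((1−a)S / 4σ)^(1/4) = (304 / (4 × 5.67×10⁻⁸))^(1/4) = (1.34×10^9)^(1/4).
T = 191 K.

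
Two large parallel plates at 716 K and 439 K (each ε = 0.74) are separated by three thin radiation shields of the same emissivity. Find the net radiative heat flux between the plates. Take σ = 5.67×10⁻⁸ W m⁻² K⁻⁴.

q ≈ 1880 W/m²

Each of the 4 gaps contributes resistance (2/ε − 1) = 2/0.74 − 1 = 1.703; total = 6.811.
q = σ(T₁⁴ − T₂⁴) / 6.811 = 5.67×10⁻⁸ × 2.26×10^11 / 6.811 = 1880 W/m².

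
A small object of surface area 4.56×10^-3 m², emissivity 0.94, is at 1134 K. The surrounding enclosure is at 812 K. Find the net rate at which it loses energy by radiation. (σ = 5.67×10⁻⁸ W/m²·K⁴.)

Q = εσA(T⁴ − T_s⁴). T⁴ − T_s⁴ = (1134)⁴ − (812)⁴ = 1.65×10^12 − 4.35×10^11 = 1.22×10^12 K⁴.
Q = 0.94 × 5.67×10⁻⁸ × 4.56×10^-3 × 1.22×10^12 = 296 W.

Q ≈ 296 W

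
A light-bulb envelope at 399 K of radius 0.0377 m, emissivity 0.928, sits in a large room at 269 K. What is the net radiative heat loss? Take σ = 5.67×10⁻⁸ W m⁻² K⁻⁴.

A = 4πr² = 4π × (0.0377)² = 0.0179 m².
Q = εσA(T⁴ − T_s⁴). T⁴ − T_s⁴ = (399)⁴ − (269)⁴ = 2.53×10^10 − 5.24×10^9 = 2.01×10^10 K⁴.
Q = 0.928 × 5.67×10⁻⁸ × 0.0179 × 2.01×10^10 = 18.9 W.

Q ≈ 18.9 W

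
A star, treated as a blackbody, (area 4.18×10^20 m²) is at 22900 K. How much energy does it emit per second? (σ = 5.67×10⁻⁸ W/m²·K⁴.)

P ≈ 6.52×10^30 W

P = σAT⁴ = 5.67×10⁻⁸ × 4.18×10^20 × (22900)⁴ = 5.67×10⁻⁸ × 4.18×10^20 × 2.75×10^17.
P = 6.52×10^30 W.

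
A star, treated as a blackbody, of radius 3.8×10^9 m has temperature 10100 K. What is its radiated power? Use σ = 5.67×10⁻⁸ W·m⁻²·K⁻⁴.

A = 4πr² = 4π × (3.8×10^9)² = 1.81×10^20 m².
P = σAT⁴ = 5.67×10⁻⁸ × 1.81×10^20 × (10100)⁴ = 5.67×10⁻⁸ × 1.81×10^20 × 1.04×10^16.
P = 1.07×10^29 W.

P ≈ 1.07×10^29 W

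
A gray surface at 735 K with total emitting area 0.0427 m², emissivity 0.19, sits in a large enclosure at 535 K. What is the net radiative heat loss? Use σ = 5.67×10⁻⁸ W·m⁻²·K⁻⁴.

Q = εσA(T⁴ − T_s⁴). T⁴ − T_s⁴ = (735)⁴ − (535)⁴ = 2.92×10^11 − 8.19×10^10 = 2.10×10^11 K⁴.
Q = 0.19 × 5.67×10⁻⁸ × 0.0427 × 2.10×10^11 = 96.6 W.

Q ≈ 96.6 W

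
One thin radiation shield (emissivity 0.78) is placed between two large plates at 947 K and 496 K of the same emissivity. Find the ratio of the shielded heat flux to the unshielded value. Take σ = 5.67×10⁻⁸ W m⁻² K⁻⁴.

With N identical shields there are N+1 = 2 gaps in series, each with the same radiative resistance, so the flux falls to 1/(N+1) of its unshielded value.

ratio ≈ 0.500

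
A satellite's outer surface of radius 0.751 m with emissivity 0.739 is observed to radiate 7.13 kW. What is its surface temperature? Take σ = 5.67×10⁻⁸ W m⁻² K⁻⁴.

T ≈ 394 K

A = 4πr² = 4π × (0.751)² = 7.09 m².
From P = εσAT⁴, T = (P / εσA)^(1/4) = (7130 / (0.739 × 5.67×10⁻⁸ × 7.09))^(1/4).
T = (2.40×10^10)^(1/4) = 394 K.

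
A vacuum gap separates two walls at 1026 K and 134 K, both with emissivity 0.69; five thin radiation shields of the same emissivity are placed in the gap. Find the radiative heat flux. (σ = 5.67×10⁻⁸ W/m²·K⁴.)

Each of the 6 gaps contributes resistance (2/ε − 1) = 2/0.69 − 1 = 1.899; total = 11.39.
q = σ(T₁⁴ − T₂⁴) / 11.39 = 5.67×10⁻⁸ × 1.11×10^12 / 11.39 = 5510 W/m².

q ≈ 5510 W/m²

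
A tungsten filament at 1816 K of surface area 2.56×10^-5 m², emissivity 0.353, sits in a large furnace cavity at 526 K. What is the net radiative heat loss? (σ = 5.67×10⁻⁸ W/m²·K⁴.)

Q ≈ 5.53 W

Q = εσA(T⁴ − T_s⁴). T⁴ − T_s⁴ = (1816)⁴ − (526)⁴ = 1.09×10^13 − 7.65×10^10 = 1.08×10^13 K⁴.
Q = 0.353 × 5.67×10⁻⁸ × 2.56×10^-5 × 1.08×10^13 = 5.53 W.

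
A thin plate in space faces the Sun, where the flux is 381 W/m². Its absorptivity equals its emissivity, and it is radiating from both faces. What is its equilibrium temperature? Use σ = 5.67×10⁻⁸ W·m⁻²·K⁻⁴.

T ≈ 241 K

Absorbed flux αS = emitted flux 2εσT⁴ per unit area; with α = ε this gives T = (S/2σ)^(1/4).
T = (381 / (2 × 5.67×10⁻⁸))^(1/4) = (3.36×10^9)^(1/4).
T = 241 K.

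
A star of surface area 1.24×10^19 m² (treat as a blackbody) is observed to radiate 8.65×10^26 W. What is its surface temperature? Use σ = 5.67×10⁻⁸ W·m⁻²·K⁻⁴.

T ≈ 5920 K

From P = σAT⁴, T = (P / σA)^(1/4) = (8.65×10^26 / (5.67×10⁻⁸ × 1.24×10^19))^(1/4).
T = (1.23×10^15)^(1/4) = 5920 K.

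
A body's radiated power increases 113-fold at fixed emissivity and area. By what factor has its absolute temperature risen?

P ∝ T⁴ ⇒ T ∝ P^(1/4), so T scales by (113)^(1/4) = 3.26.

factor ≈ 3.26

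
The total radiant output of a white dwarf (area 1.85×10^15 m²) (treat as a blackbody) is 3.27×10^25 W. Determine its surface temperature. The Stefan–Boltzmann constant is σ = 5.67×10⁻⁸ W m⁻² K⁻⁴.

From P = σAT⁴, T = (P / σA)^(1/4) = (3.27×10^25 / (5.67×10⁻⁸ × 1.85×10^15))^(1/4).
T = (3.12×10^17)^(1/4) = 23600 K.

T ≈ 23600 K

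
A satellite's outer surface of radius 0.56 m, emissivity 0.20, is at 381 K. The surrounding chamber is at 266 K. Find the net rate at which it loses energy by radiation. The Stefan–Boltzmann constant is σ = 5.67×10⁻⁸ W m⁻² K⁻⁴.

A = 4πr² = 4π × (0.56)² = 3.94 m².
Q = εσA(T⁴ − T_s⁴). T⁴ − T_s⁴ = (381)⁴ − (266)⁴ = 2.11×10^10 − 5.01×10^9 = 1.61×10^10 K⁴.
Q = 0.20 × 5.67×10⁻⁸ × 3.94 × 1.61×10^10 = 718 W.

Q ≈ 718 W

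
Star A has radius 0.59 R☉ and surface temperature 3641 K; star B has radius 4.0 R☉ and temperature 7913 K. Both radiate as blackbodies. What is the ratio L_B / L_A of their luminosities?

L_B/L_A ≈ 1030

L = 4πR²σT⁴ ∝ R²T⁴, so L_B/L_A = (4.0/0.59)² × (7913/3641)⁴ = 46.0 × 22.3 = 1030.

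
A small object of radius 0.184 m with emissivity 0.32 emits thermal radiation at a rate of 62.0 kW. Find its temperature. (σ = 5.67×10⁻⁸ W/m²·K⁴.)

T ≈ 1680 K

A = 4πr² = 4π × (0.184)² = 0.425 m².
From P = εσAT⁴, T = (P / εσA)^(1/4) = (62000 / (0.32 × 5.67×10⁻⁸ × 0.425))^(1/4).
T = (8.03×10^12)^(1/4) = 1680 K.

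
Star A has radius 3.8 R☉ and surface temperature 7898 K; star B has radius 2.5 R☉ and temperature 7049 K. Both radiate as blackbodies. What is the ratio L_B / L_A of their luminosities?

L_B/L_A ≈ 0.275

L = 4πR²σT⁴ ∝ R²T⁴, so L_B/L_A = (2.5/3.8)² × (7049/7898)⁴ = 0.433 × 0.635 = 0.275.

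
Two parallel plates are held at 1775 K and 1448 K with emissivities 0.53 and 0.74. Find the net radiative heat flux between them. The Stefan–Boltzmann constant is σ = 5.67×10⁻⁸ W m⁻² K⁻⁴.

For two large parallel gray plates, q = σ(T₁⁴ − T₂⁴) / (1/ε₁ + 1/ε₂ − 1).
1/ε₁ + 1/ε₂ − 1 = 1/0.53 + 1/0.74 − 1 = 2.238.
T₁⁴ − T₂⁴ = 9.93×10^12 − 4.40×10^12 = 5.53×10^12 K⁴.
q = 5.67×10⁻⁸ × 5.53×10^12 / 2.238 = 1.40×10^5 W/m².

q ≈ 1.40×10^5 W/m²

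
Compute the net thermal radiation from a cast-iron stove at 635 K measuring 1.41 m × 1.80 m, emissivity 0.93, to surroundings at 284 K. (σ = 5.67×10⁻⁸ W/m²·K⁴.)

A = 1.41 × 1.80 = 2.54 m².
Q = εσA(T⁴ − T_s⁴). T⁴ − T_s⁴ = (635)⁴ − (284)⁴ = 1.63×10^11 − 6.51×10^9 = 1.56×10^11 K⁴.
Q = 0.93 × 5.67×10⁻⁸ × 2.54 × 1.56×10^11 = 20900 W.

Q ≈ 20900 W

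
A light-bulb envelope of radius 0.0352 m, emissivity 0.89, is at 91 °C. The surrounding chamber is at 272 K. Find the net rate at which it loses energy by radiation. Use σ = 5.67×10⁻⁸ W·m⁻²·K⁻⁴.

A = 4πr² = 4π × (0.0352)² = 0.0156 m².
Convert: 91 °C = 364 K.
Q = εσA(T⁴ − T_s⁴). T⁴ − T_s⁴ = (364)⁴ − (272)⁴ = 1.76×10^10 − 5.47×10^9 = 1.21×10^10 K⁴.
Q = 0.89 × 5.67×10⁻⁸ × 0.0156 × 1.21×10^10 = 9.49 W.

Q ≈ 9.49 W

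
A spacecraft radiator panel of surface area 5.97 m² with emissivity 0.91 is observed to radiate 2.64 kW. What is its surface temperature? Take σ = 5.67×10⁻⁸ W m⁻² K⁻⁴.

From P = εσAT⁴, T = (P / εσA)^(1/4) = (2640 / (0.91 × 5.67×10⁻⁸ × 5.97))^(1/4).
T = (8.57×10^9)^(1/4) = 304 K.

T ≈ 304 K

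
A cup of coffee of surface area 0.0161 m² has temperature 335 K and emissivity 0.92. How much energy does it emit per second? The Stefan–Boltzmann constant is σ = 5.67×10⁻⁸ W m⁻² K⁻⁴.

Stefan–Boltzmann: P = εσAT⁴ = 0.92 × 5.67×10⁻⁸ × 0.0161 × (335)⁴ = 0.92 × 5.67×10⁻⁸ × 0.0161 × 1.26×10^10.
P = 10.6 W.

P ≈ 10.6 W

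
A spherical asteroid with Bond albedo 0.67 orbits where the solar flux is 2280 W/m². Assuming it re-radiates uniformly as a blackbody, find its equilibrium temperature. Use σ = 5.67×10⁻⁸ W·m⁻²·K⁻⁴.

Power absorbed = (1−a)S·πR²; power emitted = 4πR²σT⁴. Equating and cancelling πR²:
T = ((1−a)S / 4σ)^(1/4) = (752 / (4 × 5.67×10⁻⁸))^(1/4) = (3.32×10^9)^(1/4).
T = 240 K.

T ≈ 240 K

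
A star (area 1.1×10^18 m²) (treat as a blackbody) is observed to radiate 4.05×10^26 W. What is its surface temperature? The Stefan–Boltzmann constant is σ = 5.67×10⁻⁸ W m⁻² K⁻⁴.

T ≈ 8980 K

From P = σAT⁴, T = (P / σA)^(1/4) = (4.05×10^26 / (5.67×10⁻⁸ × 1.10×10^18))^(1/4).
T = (6.49×10^15)^(1/4) = 8980 K.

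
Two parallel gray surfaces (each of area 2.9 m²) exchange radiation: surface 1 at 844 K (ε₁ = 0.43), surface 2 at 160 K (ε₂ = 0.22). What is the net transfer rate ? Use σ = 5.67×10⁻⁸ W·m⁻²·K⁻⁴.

Q ≈ 14200 W

For two large parallel gray plates, q = σ(T₁⁴ − T₂⁴) / (1/ε₁ + 1/ε₂ − 1).
1/ε₁ + 1/ε₂ − 1 = 1/0.43 + 1/0.22 − 1 = 5.871.
T₁⁴ − T₂⁴ = 5.07×10^11 − 6.55×10^8 = 5.07×10^11 K⁴.
q = 5.67×10⁻⁸ × 5.07×10^11 / 5.871 = 4890 W/m².
Q = q·A = 4890 × 2.9 = 14200 W.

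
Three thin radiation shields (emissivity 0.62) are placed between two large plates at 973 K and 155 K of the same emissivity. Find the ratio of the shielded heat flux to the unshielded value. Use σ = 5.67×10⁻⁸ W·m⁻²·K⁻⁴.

With N identical shields there are N+1 = 4 gaps in series, each with the same radiative resistance, so the flux falls to 1/(N+1) of its unshielded value.

ratio ≈ 0.250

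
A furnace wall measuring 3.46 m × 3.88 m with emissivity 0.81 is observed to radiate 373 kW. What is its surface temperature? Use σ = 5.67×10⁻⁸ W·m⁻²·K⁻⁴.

T ≈ 882 K

A = 3.46 × 3.88 = 13.4 m².
From P = εσAT⁴, T = (P / εσA)^(1/4) = (3.73×10^5 / (0.81 × 5.67×10⁻⁸ × 13.4))^(1/4).
T = (6.05×10^11)^(1/4) = 882 K.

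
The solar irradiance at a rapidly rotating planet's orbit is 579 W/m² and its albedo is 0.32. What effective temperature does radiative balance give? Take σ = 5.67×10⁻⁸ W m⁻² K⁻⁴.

T ≈ 204 K

Power absorbed = (1−a)S·πR²; power emitted = 4πR²σT⁴. Equating and cancelling πR²:
T = ((1−a)S / 4σ)^(1/4) = (394 / (4 × 5.67×10⁻⁸))^(1/4) = (1.74×10^9)^(1/4).
T = 204 K.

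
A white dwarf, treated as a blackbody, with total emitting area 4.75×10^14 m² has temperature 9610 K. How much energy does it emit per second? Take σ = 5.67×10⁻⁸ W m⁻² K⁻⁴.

P = σAT⁴ = 5.67×10⁻⁸ × 4.75×10^14 × (9610)⁴ = 5.67×10⁻⁸ × 4.75×10^14 × 8.53×10^15.
P = 2.30×10^23 W.

P ≈ 2.30×10^23 W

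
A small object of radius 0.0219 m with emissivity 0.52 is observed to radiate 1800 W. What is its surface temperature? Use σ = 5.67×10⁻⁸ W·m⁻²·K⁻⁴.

T ≈ 1780 K

A = 4πr² = 4π × (0.0219)² = 6.03×10^-3 m².
From P = εσAT⁴, T = (P / εσA)^(1/4) = (1800 / (0.52 × 5.67×10⁻⁸ × 6.03×10^-3))^(1/4).
T = (1.01×10^13)^(1/4) = 1780 K.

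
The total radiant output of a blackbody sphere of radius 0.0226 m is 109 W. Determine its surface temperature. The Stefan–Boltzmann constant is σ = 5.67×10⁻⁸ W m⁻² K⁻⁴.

A = 4πr² = 4π × (0.0226)² = 6.42×10^-3 m².
From P = σAT⁴, T = (P / σA)^(1/4) = (109 / (5.67×10⁻⁸ × 6.42×10^-3))^(1/4).
T = (3.00×10^11)^(1/4) = 740 K.

T ≈ 740 K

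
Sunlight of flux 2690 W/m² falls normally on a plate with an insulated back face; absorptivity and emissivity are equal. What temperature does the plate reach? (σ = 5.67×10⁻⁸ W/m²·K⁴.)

T ≈ 467 K

Absorbed flux αS = emitted flux εσT⁴ (one radiating face); with α = ε, T = (S/σ)^(1/4).
T = (2690 / 5.67×10⁻⁸)^(1/4) = (4.74×10^10)^(1/4).
T = 467 K.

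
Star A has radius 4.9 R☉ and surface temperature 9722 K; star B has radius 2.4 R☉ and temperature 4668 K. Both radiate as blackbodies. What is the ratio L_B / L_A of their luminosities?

L_B/L_A ≈ 0.0128

L = 4πR²σT⁴ ∝ R²T⁴, so L_B/L_A = (2.4/4.9)² × (4668/9722)⁴ = 0.240 × 0.0531 = 0.0128.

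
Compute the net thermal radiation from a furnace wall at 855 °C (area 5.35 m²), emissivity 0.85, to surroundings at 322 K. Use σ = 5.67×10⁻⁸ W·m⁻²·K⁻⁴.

Q ≈ 4.15×10^5 W

Convert: 855 °C = 1128 K.
Q = εσA(T⁴ − T_s⁴). T⁴ − T_s⁴ = (1128)⁴ − (322)⁴ = 1.62×10^12 − 1.08×10^10 = 1.61×10^12 K⁴.
Q = 0.85 × 5.67×10⁻⁸ × 5.35 × 1.61×10^12 = 4.15×10^5 W.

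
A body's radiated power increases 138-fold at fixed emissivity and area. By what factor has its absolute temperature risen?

factor ≈ 3.43

P ∝ T⁴ ⇒ T ∝ P^(1/4), so T scales by (138)^(1/4) = 3.43.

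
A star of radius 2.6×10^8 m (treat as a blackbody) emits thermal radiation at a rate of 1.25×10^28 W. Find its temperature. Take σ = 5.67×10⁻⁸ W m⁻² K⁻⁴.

T ≈ 22600 K

A = 4πr² = 4π × (2.6×10^8)² = 8.49×10^17 m².
From P = σAT⁴, T = (P / σA)^(1/4) = (1.25×10^28 / (5.67×10⁻⁸ × 8.49×10^17))^(1/4).
T = (2.60×10^17)^(1/4) = 22600 K.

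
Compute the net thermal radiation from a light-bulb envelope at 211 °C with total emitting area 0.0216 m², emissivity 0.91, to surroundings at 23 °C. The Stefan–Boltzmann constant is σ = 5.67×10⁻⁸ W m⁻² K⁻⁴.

Convert: 211 °C = 484 K; 23 °C = 296 K.
Q = εσA(T⁴ − T_s⁴). T⁴ − T_s⁴ = (484)⁴ − (296)⁴ = 5.49×10^10 − 7.68×10^9 = 4.72×10^10 K⁴.
Q = 0.91 × 5.67×10⁻⁸ × 0.0216 × 4.72×10^10 = 52.6 W.

Q ≈ 52.6 W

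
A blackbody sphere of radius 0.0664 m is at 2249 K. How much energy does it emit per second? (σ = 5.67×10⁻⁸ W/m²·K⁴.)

P ≈ 80400 W

A = 4πr² = 4π × (0.0664)² = 0.0554 m².
P = σAT⁴ = 5.67×10⁻⁸ × 0.0554 × (2249)⁴ = 5.67×10⁻⁸ × 0.0554 × 2.56×10^13.
P = 80400 W.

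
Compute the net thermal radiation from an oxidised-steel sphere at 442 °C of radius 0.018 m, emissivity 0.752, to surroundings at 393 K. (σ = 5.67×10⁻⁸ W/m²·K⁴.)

Q ≈ 41.2 W

A = 4πr² = 4π × (0.018)² = 4.07×10^-3 m².
Convert: 442 °C = 715 K.
Q = εσA(T⁴ − T_s⁴). T⁴ − T_s⁴ = (715)⁴ − (393)⁴ = 2.61×10^11 − 2.39×10^10 = 2.37×10^11 K⁴.
Q = 0.752 × 5.67×10⁻⁸ × 4.07×10^-3 × 2.37×10^11 = 41.2 W.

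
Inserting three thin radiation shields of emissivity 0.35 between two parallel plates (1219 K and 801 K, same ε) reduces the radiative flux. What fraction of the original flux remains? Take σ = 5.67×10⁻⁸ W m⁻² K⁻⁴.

ratio ≈ 0.250

With N identical shields there are N+1 = 4 gaps in series, each with the same radiative resistance, so the flux falls to 1/(N+1) of its unshielded value.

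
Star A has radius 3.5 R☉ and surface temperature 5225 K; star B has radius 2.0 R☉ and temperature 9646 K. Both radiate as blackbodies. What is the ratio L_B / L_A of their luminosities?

L = 4πR²σT⁴ ∝ R²T⁴, so L_B/L_A = (2.0/3.5)² × (9646/5225)⁴ = 0.327 × 11.6 = 3.79.

L_B/L_A ≈ 3.79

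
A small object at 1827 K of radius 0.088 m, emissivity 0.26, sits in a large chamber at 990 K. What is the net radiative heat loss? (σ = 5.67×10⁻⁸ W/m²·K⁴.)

A = 4πr² = 4π × (0.088)² = 0.0973 m².
Q = εσA(T⁴ − T_s⁴). T⁴ − T_s⁴ = (1827)⁴ − (990)⁴ = 1.11×10^13 − 9.61×10^11 = 1.02×10^13 K⁴.
Q = 0.26 × 5.67×10⁻⁸ × 0.0973 × 1.02×10^13 = 14600 W.

Q ≈ 14600 W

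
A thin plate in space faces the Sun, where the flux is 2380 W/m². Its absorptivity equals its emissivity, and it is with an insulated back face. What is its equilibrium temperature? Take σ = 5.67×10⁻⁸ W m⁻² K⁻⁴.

Absorbed flux αS = emitted flux εσT⁴ (one radiating face); with α = ε, T = (S/σ)^(1/4).
T = (2380 / 5.67×10⁻⁸)^(1/4) = (4.20×10^10)^(1/4).
T = 453 K.

T ≈ 453 K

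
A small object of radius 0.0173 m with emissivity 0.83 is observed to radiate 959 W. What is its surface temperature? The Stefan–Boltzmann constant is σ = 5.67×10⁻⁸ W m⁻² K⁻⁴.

T ≈ 1530 K

A = 4πr² = 4π × (0.0173)² = 3.76×10^-3 m².
From P = εσAT⁴, T = (P / εσA)^(1/4) = (959 / (0.83 × 5.67×10⁻⁸ × 3.76×10^-3))^(1/4).
T = (5.42×10^12)^(1/4) = 1530 K.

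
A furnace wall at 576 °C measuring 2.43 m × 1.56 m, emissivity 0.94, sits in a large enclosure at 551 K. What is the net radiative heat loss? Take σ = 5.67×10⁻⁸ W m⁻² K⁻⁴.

Q ≈ 86300 W

A = 2.43 × 1.56 = 3.79 m².
Convert: 576 °C = 849 K.
Q = εσA(T⁴ − T_s⁴). T⁴ − T_s⁴ = (849)⁴ − (551)⁴ = 5.20×10^11 − 9.22×10^10 = 4.27×10^11 K⁴.
Q = 0.94 × 5.67×10⁻⁸ × 3.79 × 4.27×10^11 = 86300 W.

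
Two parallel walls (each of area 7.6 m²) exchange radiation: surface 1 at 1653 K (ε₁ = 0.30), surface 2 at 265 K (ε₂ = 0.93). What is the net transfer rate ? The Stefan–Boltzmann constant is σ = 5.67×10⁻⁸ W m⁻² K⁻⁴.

Q ≈ 9.43×10^5 W

For two large parallel gray plates, q = σ(T₁⁴ − T₂⁴) / (1/ε₁ + 1/ε₂ − 1).
1/ε₁ + 1/ε₂ − 1 = 1/0.30 + 1/0.93 − 1 = 3.409.
T₁⁴ − T₂⁴ = 7.47×10^12 − 4.93×10^9 = 7.46×10^12 K⁴.
q = 5.67×10⁻⁸ × 7.46×10^12 / 3.409 = 1.24×10^5 W/m².
Q = q·A = 1.24×10^5 × 7.6 = 9.43×10^5 W.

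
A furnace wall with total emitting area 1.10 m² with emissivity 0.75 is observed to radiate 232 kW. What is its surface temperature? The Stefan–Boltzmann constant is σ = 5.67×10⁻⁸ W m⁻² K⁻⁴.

From P = εσAT⁴, T = (P / εσA)^(1/4) = (2.32×10^5 / (0.75 × 5.67×10⁻⁸ × 1.10))^(1/4).
T = (4.96×10^12)^(1/4) = 1490 K.

T ≈ 1490 K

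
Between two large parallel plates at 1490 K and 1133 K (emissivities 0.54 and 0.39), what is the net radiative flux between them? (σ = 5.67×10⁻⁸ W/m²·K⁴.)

q ≈ 54500 W/m²

For two large parallel gray plates, q = σ(T₁⁴ − T₂⁴) / (1/ε₁ + 1/ε₂ − 1).
1/ε₁ + 1/ε₂ − 1 = 1/0.54 + 1/0.39 − 1 = 3.416.
T₁⁴ − T₂⁴ = 4.93×10^12 − 1.65×10^12 = 3.28×10^12 K⁴.
q = 5.67×10⁻⁸ × 3.28×10^12 / 3.416 = 54500 W/m².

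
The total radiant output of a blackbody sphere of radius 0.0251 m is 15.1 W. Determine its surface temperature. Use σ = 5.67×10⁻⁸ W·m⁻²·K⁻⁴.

A = 4πr² = 4π × (0.0251)² = 7.92×10^-3 m².
From P = σAT⁴, T = (P / σA)^(1/4) = (15.1 / (5.67×10⁻⁸ × 7.92×10^-3))^(1/4).
T = (3.36×10^10)^(1/4) = 428 K.

T ≈ 428 K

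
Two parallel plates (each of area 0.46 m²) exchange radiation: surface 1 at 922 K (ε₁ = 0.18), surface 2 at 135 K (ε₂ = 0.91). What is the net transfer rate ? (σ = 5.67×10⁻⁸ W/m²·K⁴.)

For two large parallel gray plates, q = σ(T₁⁴ − T₂⁴) / (1/ε₁ + 1/ε₂ − 1).
1/ε₁ + 1/ε₂ − 1 = 1/0.18 + 1/0.91 − 1 = 5.654.
T₁⁴ − T₂⁴ = 7.23×10^11 − 3.32×10^8 = 7.22×10^11 K⁴.
q = 5.67×10⁻⁸ × 7.22×10^11 / 5.654 = 7240 W/m².
Q = q·A = 7240 × 0.46 = 3330 W.

Q ≈ 3330 W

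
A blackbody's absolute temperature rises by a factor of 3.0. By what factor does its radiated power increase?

factor ≈ 81.0

P ∝ T⁴, so the power scales as (3.0)⁴ = 81.0.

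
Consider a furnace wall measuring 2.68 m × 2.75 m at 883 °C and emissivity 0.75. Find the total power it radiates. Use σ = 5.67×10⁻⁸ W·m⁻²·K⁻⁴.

A = 2.68 × 2.75 = 7.37 m².
883 °C = 1156 K.
P = εσAT⁴ = 0.75 × 5.67×10⁻⁸ × 7.37 × (1156)⁴ = 0.75 × 5.67×10⁻⁸ × 7.37 × 1.79×10^12.
P = 5.60×10^5 W.

P ≈ 5.60×10^5 W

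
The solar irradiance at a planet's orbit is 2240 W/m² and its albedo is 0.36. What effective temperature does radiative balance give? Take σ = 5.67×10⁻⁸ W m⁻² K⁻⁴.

Power absorbed = (1−a)S·πR²; power emitted = 4πR²σT⁴. Equating and cancelling πR²:
T = ((1−a)S / 4σ)^(1/4) = (1430 / (4 × 5.67×10⁻⁸))^(1/4) = (6.32×10^9)^(1/4).
T = 282 K.

T ≈ 282 K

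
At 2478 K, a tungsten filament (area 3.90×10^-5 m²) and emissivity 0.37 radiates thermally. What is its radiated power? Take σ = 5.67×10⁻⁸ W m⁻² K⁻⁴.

P = εσAT⁴ = 0.37 × 5.67×10⁻⁸ × 3.90×10^-5 × (2478)⁴ = 0.37 × 5.67×10⁻⁸ × 3.90×10^-5 × 3.77×10^13.
P = 30.8 W.

P ≈ 30.8 W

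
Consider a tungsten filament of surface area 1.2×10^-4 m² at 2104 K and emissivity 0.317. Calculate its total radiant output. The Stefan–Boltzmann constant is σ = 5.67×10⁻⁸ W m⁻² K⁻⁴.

P = εσAT⁴ = 0.317 × 5.67×10⁻⁸ × 1.20×10^-4 × (2104)⁴ = 0.317 × 5.67×10⁻⁸ × 1.20×10^-4 × 1.96×10^13.
P = 42.3 W.

P ≈ 42.3 W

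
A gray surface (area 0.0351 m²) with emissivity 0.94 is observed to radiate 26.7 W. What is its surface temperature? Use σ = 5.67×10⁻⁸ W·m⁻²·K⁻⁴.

T ≈ 346 K

From P = εσAT⁴, T = (P / εσA)^(1/4) = (26.7 / (0.94 × 5.67×10⁻⁸ × 0.0351))^(1/4).
T = (1.43×10^10)^(1/4) = 346 K.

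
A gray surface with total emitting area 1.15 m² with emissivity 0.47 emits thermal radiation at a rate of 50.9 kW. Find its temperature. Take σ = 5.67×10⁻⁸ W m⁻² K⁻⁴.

From P = εσAT⁴, T = (P / εσA)^(1/4) = (50900 / (0.47 × 5.67×10⁻⁸ × 1.15))^(1/4).
T = (1.66×10^12)^(1/4) = 1140 K.

T ≈ 1140 K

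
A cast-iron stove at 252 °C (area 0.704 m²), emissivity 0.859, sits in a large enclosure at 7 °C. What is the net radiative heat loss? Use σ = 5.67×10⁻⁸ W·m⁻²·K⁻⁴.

Q ≈ 2390 W

Convert: 252 °C = 525 K; 7 °C = 280 K.
Q = εσA(T⁴ − T_s⁴). T⁴ − T_s⁴ = (525)⁴ − (280)⁴ = 7.60×10^10 − 6.15×10^9 = 6.98×10^10 K⁴.
Q = 0.859 × 5.67×10⁻⁸ × 0.704 × 6.98×10^10 = 2390 W.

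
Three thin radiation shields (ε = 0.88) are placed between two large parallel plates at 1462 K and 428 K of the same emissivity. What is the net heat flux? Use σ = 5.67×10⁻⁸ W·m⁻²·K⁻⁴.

Each of the 4 gaps contributes resistance (2/ε − 1) = 2/0.88 − 1 = 1.273; total = 5.091.
q = σ(T₁⁴ − T₂⁴) / 5.091 = 5.67×10⁻⁸ × 4.54×10^12 / 5.091 = 50500 W/m².

q ≈ 50500 W/m²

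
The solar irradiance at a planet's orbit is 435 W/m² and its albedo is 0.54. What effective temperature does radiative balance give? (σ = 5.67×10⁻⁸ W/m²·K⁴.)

T ≈ 172 K

Power absorbed = (1−a)S·πR²; power emitted = 4πR²σT⁴. Equating and cancelling πR²:
T = ((1−a)S / 4σ)^(1/4) = (200 / (4 × 5.67×10⁻⁸))^(1/4) = (8.82×10^8)^(1/4).
T = 172 K.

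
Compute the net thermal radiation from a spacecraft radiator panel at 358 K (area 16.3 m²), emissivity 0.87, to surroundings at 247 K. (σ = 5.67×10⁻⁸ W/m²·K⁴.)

Q = εσA(T⁴ − T_s⁴). T⁴ − T_s⁴ = (358)⁴ − (247)⁴ = 1.64×10^10 − 3.72×10^9 = 1.27×10^10 K⁴.
Q = 0.87 × 5.67×10⁻⁸ × 16.3 × 1.27×10^10 = 10200 W.

Q ≈ 10200 W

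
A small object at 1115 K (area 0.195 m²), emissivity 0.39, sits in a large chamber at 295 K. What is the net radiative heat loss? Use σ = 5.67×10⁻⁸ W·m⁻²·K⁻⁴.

Q ≈ 6630 W

Q = εσA(T⁴ − T_s⁴). T⁴ − T_s⁴ = (1115)⁴ − (295)⁴ = 1.55×10^12 − 7.57×10^9 = 1.54×10^12 K⁴.
Q = 0.39 × 5.67×10⁻⁸ × 0.195 × 1.54×10^12 = 6630 W.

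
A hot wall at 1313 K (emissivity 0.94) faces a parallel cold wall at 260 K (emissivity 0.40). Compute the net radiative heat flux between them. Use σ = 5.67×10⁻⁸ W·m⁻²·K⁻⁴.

q ≈ 65600 W/m²

For two large parallel gray plates, q = σ(T₁⁴ − T₂⁴) / (1/ε₁ + 1/ε₂ − 1).
1/ε₁ + 1/ε₂ − 1 = 1/0.94 + 1/0.40 − 1 = 2.564.
T₁⁴ − T₂⁴ = 2.97×10^12 − 4.57×10^9 = 2.97×10^12 K⁴.
q = 5.67×10⁻⁸ × 2.97×10^12 / 2.564 = 65600 W/m².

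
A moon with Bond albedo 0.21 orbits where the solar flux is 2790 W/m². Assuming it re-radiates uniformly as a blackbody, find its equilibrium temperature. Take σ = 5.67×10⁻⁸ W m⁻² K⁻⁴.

T ≈ 314 K

Power absorbed = (1−a)S·πR²; power emitted = 4πR²σT⁴. Equating and cancelling πR²:
T = ((1−a)S / 4σ)^(1/4) = (2200 / (4 × 5.67×10⁻⁸))^(1/4) = (9.72×10^9)^(1/4).
T = 314 K.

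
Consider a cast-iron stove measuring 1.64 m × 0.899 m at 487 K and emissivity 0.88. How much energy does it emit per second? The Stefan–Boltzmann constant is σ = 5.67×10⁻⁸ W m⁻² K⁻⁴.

P ≈ 4140 W

A = 1.64 × 0.899 = 1.47 m².
Stefan–Boltzmann: P = εσAT⁴ = 0.88 × 5.67×10⁻⁸ × 1.47 × (487)⁴ = 0.88 × 5.67×10⁻⁸ × 1.47 × 5.62×10^10.
P = 4140 W.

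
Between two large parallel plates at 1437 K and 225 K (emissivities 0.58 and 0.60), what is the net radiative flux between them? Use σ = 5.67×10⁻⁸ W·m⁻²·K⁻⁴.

For two large parallel gray plates, q = σ(T₁⁴ − T₂⁴) / (1/ε₁ + 1/ε₂ − 1).
1/ε₁ + 1/ε₂ − 1 = 1/0.58 + 1/0.60 − 1 = 2.391.
T₁⁴ − T₂⁴ = 4.26×10^12 − 2.56×10^9 = 4.26×10^12 K⁴.
q = 5.67×10⁻⁸ × 4.26×10^12 / 2.391 = 1.01×10^5 W/m².

q ≈ 1.01×10^5 W/m²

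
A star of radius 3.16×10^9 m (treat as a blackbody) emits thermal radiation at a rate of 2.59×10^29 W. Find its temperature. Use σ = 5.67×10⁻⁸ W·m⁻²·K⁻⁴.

T ≈ 13800 K

A = 4πr² = 4π × (3.16×10^9)² = 1.25×10^20 m².
From P = σAT⁴, T = (P / σA)^(1/4) = (2.59×10^29 / (5.67×10⁻⁸ × 1.25×10^20))^(1/4).
T = (3.64×10^16)^(1/4) = 13800 K.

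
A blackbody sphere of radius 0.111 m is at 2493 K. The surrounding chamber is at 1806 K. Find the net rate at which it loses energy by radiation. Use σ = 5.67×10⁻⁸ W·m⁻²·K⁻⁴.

A = 4πr² = 4π × (0.111)² = 0.155 m².
Q = σA(T⁴ − T_s⁴). T⁴ − T_s⁴ = (2493)⁴ − (1806)⁴ = 3.86×10^13 − 1.06×10^13 = 2.80×10^13 K⁴.
Q = 5.67×10⁻⁸ × 0.155 × 2.80×10^13 = 2.46×10^5 W.

Q ≈ 2.46×10^5 W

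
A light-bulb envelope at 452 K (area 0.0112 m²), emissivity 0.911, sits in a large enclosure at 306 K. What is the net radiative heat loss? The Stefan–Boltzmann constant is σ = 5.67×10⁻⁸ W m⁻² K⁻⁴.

Q ≈ 19.1 W

Q = εσA(T⁴ − T_s⁴). T⁴ − T_s⁴ = (452)⁴ − (306)⁴ = 4.17×10^10 − 8.77×10^9 = 3.30×10^10 K⁴.
Q = 0.911 × 5.67×10⁻⁸ × 0.0112 × 3.30×10^10 = 19.1 W.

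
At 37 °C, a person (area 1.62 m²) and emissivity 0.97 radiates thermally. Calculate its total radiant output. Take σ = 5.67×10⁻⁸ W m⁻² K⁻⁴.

P ≈ 823 W

37 °C = 310 K.
P = εσAT⁴ = 0.97 × 5.67×10⁻⁸ × 1.62 × (310)⁴ = 0.97 × 5.67×10⁻⁸ × 1.62 × 9.24×10^9.
P = 823 W.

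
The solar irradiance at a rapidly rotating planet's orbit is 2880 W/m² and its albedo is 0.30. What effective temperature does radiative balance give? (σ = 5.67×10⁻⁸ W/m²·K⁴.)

Power absorbed = (1−a)S·πR²; power emitted = 4πR²σT⁴. Equating and cancelling πR²:
T = ((1−a)S / 4σ)^(1/4) = (2020 / (4 × 5.67×10⁻⁸))^(1/4) = (8.89×10^9)^(1/4).
T = 307 K.

T ≈ 307 K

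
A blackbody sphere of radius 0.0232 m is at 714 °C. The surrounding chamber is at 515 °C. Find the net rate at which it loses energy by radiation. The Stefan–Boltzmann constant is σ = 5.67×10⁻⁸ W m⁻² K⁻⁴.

Q ≈ 216 W

A = 4πr² = 4π × (0.0232)² = 6.76×10^-3 m².
Convert: 714 °C = 987 K; 515 °C = 788 K.
Q = σA(T⁴ − T_s⁴). T⁴ − T_s⁴ = (987)⁴ − (788)⁴ = 9.49×10^11 − 3.86×10^11 = 5.63×10^11 K⁴.
Q = 5.67×10⁻⁸ × 6.76×10^-3 × 5.63×10^11 = 216 W.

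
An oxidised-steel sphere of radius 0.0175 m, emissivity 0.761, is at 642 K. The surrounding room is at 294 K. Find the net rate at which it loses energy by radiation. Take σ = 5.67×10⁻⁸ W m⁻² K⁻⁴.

Q ≈ 27.0 W

A = 4πr² = 4π × (0.0175)² = 3.85×10^-3 m².
Q = εσA(T⁴ − T_s⁴). T⁴ − T_s⁴ = (642)⁴ − (294)⁴ = 1.70×10^11 − 7.47×10^9 = 1.62×10^11 K⁴.
Q = 0.761 × 5.67×10⁻⁸ × 3.85×10^-3 × 1.62×10^11 = 27.0 W.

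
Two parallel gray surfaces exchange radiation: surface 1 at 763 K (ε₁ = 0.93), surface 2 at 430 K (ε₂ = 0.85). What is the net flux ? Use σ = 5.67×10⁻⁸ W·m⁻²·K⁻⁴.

For two large parallel gray plates, q = σ(T₁⁴ − T₂⁴) / (1/ε₁ + 1/ε₂ − 1).
1/ε₁ + 1/ε₂ − 1 = 1/0.93 + 1/0.85 − 1 = 1.252.
T₁⁴ − T₂⁴ = 3.39×10^11 − 3.42×10^10 = 3.05×10^11 K⁴.
q = 5.67×10⁻⁸ × 3.05×10^11 / 1.252 = 13800 W/m².

q ≈ 13800 W/m²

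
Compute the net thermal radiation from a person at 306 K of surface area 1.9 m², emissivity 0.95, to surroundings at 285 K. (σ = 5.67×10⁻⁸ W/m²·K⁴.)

Q ≈ 222 W

Q = εσA(T⁴ − T_s⁴). T⁴ − T_s⁴ = (306)⁴ − (285)⁴ = 8.77×10^9 − 6.60×10^9 = 2.17×10^9 K⁴.
Q = 0.95 × 5.67×10⁻⁸ × 1.90 × 2.17×10^9 = 222 W.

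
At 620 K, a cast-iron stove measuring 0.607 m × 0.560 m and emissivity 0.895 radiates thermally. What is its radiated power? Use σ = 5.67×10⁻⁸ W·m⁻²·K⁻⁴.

A = 0.607 × 0.560 = 0.340 m².
Stefan–Boltzmann: P = εσAT⁴ = 0.895 × 5.67×10⁻⁸ × 0.340 × (620)⁴ = 0.895 × 5.67×10⁻⁸ × 0.340 × 1.48×10^11.
P = 2550 W.

P ≈ 2550 W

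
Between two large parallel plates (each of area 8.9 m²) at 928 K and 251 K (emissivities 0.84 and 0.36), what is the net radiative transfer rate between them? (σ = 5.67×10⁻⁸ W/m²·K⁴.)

For two large parallel gray plates, q = σ(T₁⁴ − T₂⁴) / (1/ε₁ + 1/ε₂ − 1).
1/ε₁ + 1/ε₂ − 1 = 1/0.84 + 1/0.36 − 1 = 2.968.
T₁⁴ − T₂⁴ = 7.42×10^11 − 3.97×10^9 = 7.38×10^11 K⁴.
q = 5.67×10⁻⁸ × 7.38×10^11 / 2.968 = 14100 W/m².
Q = q·A = 14100 × 8.9 = 1.25×10^5 W.

Q ≈ 1.25×10^5 W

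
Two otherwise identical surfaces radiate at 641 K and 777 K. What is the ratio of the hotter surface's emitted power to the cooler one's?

P ∝ T⁴, so the ratio is (777/641)⁴ = (1.212)⁴ = 2.16.

ratio ≈ 2.16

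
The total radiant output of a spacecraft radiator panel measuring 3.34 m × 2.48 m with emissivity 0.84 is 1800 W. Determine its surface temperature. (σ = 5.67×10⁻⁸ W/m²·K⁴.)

T ≈ 260 K

A = 3.34 × 2.48 = 8.28 m².
From P = εσAT⁴, T = (P / εσA)^(1/4) = (1800 / (0.84 × 5.67×10⁻⁸ × 8.28))^(1/4).
T = (4.56×10^9)^(1/4) = 260 K.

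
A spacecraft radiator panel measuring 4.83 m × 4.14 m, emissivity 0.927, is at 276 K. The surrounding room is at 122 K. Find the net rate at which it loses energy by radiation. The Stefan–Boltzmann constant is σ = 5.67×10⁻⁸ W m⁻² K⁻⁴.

Q ≈ 5870 W

A = 4.83 × 4.14 = 20.0 m².
Q = εσA(T⁴ − T_s⁴). T⁴ − T_s⁴ = (276)⁴ − (122)⁴ = 5.80×10^9 − 2.22×10^8 = 5.58×10^9 K⁴.
Q = 0.927 × 5.67×10⁻⁸ × 20.0 × 5.58×10^9 = 5870 W.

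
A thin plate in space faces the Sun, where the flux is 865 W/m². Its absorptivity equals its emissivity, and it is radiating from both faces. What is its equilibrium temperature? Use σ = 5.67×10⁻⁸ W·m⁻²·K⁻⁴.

T ≈ 296 K

Absorbed flux αS = emitted flux 2εσT⁴ per unit area; with α = ε this gives T = (S/2σ)^(1/4).
T = (865 / (2 × 5.67×10⁻⁸))^(1/4) = (7.63×10^9)^(1/4).
T = 296 K.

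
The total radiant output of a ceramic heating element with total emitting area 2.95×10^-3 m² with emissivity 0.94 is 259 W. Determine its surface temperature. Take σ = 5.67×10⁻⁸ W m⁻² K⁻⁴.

T ≈ 1130 K

From P = εσAT⁴, T = (P / εσA)^(1/4) = (259 / (0.94 × 5.67×10⁻⁸ × 2.95×10^-3))^(1/4).
T = (1.65×10^12)^(1/4) = 1130 K.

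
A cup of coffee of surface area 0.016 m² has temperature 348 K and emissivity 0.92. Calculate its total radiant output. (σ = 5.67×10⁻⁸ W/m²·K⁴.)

Stefan–Boltzmann: P = εσAT⁴ = 0.92 × 5.67×10⁻⁸ × 0.0160 × (348)⁴ = 0.92 × 5.67×10⁻⁸ × 0.0160 × 1.47×10^10.
P = 12.2 W.

P ≈ 12.2 W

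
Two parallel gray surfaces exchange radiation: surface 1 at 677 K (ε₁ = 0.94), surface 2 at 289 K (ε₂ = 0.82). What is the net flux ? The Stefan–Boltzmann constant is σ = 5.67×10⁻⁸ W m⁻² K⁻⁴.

q ≈ 8970 W/m²

For two large parallel gray plates, q = σ(T₁⁴ − T₂⁴) / (1/ε₁ + 1/ε₂ − 1).
1/ε₁ + 1/ε₂ − 1 = 1/0.94 + 1/0.82 − 1 = 1.283.
T₁⁴ − T₂⁴ = 2.10×10^11 − 6.98×10^9 = 2.03×10^11 K⁴.
q = 5.67×10⁻⁸ × 2.03×10^11 / 1.283 = 8970 W/m².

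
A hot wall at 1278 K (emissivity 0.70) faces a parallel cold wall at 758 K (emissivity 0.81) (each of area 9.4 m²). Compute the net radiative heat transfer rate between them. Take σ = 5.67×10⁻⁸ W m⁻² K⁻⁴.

For two large parallel gray plates, q = σ(T₁⁴ − T₂⁴) / (1/ε₁ + 1/ε₂ − 1).
1/ε₁ + 1/ε₂ − 1 = 1/0.70 + 1/0.81 − 1 = 1.663.
T₁⁴ − T₂⁴ = 2.67×10^12 − 3.30×10^11 = 2.34×10^12 K⁴.
q = 5.67×10⁻⁸ × 2.34×10^12 / 1.663 = 79700 W/m².
Q = q·A = 79700 × 9.4 = 7.49×10^5 W.

Q ≈ 7.49×10^5 W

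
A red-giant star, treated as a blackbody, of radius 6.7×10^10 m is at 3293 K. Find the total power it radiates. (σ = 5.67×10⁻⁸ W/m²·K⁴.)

P ≈ 3.76×10^29 W

A = 4πr² = 4π × (6.7×10^10)² = 5.64×10^22 m².
P = σAT⁴ = 5.67×10⁻⁸ × 5.64×10^22 × (3293)⁴ = 5.67×10⁻⁸ × 5.64×10^22 × 1.18×10^14.
P = 3.76×10^29 W.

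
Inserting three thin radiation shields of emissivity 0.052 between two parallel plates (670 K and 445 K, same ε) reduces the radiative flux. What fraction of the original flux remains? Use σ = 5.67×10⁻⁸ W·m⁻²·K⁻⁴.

With N identical shields there are N+1 = 4 gaps in series, each with the same radiative resistance, so the flux falls to 1/(N+1) of its unshielded value.

ratio ≈ 0.250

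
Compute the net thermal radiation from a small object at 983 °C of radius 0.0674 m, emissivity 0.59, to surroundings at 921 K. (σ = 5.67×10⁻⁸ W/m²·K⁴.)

Q ≈ 3380 W

A = 4πr² = 4π × (0.0674)² = 0.0571 m².
Convert: 983 °C = 1256 K.
Q = εσA(T⁴ − T_s⁴). T⁴ − T_s⁴ = (1256)⁴ − (921)⁴ = 2.49×10^12 − 7.20×10^11 = 1.77×10^12 K⁴.
Q = 0.59 × 5.67×10⁻⁸ × 0.0571 × 1.77×10^12 = 3380 W.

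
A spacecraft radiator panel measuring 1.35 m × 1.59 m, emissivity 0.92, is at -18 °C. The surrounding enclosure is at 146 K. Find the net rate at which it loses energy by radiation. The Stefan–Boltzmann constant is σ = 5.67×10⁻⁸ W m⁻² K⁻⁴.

Q ≈ 423 W

A = 1.35 × 1.59 = 2.15 m².
Convert: -18 °C = 255 K.
Q = εσA(T⁴ − T_s⁴). T⁴ − T_s⁴ = (255)⁴ − (146)⁴ = 4.23×10^9 − 4.54×10^8 = 3.77×10^9 K⁴.
Q = 0.92 × 5.67×10⁻⁸ × 2.15 × 3.77×10^9 = 423 W.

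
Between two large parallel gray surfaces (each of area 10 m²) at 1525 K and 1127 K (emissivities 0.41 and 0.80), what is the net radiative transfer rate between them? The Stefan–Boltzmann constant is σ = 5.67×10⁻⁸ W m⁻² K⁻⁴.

For two large parallel gray plates, q = σ(T₁⁴ − T₂⁴) / (1/ε₁ + 1/ε₂ − 1).
1/ε₁ + 1/ε₂ − 1 = 1/0.41 + 1/0.80 − 1 = 2.689.
T₁⁴ − T₂⁴ = 5.41×10^12 − 1.61×10^12 = 3.80×10^12 K⁴.
q = 5.67×10⁻⁸ × 3.80×10^12 / 2.689 = 80000 W/m².
Q = q·A = 80000 × 10 = 8.00×10^5 W.

Q ≈ 8.00×10^5 W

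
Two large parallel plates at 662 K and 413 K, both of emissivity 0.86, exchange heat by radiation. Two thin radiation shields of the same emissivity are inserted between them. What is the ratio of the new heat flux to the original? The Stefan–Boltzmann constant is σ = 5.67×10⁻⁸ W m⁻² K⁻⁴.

With N identical shields there are N+1 = 3 gaps in series, each with the same radiative resistance, so the flux falls to 1/(N+1) of its unshielded value.

ratio ≈ 0.333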